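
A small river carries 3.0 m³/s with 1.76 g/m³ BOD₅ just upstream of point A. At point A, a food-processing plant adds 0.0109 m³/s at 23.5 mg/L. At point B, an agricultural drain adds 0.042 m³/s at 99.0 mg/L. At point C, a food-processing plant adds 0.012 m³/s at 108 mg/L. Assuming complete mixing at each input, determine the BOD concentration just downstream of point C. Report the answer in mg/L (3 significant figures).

3.59 mg/L

After input A: C = (3·1.76 + 0.0109·23.5) / 3.011 = 1.839 mg/L.
After input B: C = (3.011·1.839 + 0.042·99) / 3.053 = 3.175 mg/L.
After input C: C = (3.053·3.175 + 0.012·108) / 3.065 = 3.586 mg/L.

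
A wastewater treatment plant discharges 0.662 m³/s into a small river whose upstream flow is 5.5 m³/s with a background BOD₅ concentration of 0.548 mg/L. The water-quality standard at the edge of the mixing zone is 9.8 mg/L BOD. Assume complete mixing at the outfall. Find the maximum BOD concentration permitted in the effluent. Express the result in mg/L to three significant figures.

Mass balance: 9.8·6.162 = 0.662·Cₑ + 5.5·0.548.
Cₑ = (60.39 − 3.014) / 0.662 = 86.67 mg/L.

86.7 mg/L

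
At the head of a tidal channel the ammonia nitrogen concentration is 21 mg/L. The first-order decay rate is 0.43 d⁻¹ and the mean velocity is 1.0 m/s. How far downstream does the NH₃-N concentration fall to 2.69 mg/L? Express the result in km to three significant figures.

413 km

From C = C₀·e^(−kt), t = ln(C₀/C)/k = ln(21/2.69)/0.43 = 2.055/0.43 = 4.779 d.
Distance = v·t = 1.0 m/s × 4.129e+05 s = 4.129e+05 m = 412.9 km.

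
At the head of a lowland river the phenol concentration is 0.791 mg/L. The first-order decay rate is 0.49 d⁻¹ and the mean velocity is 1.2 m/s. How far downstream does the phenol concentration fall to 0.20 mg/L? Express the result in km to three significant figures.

291 km

From C = C₀·e^(−kt), t = ln(C₀/C)/k = ln(0.791/0.20)/0.49 = 1.375/0.49 = 2.806 d.
Distance = v·t = 1.2 m/s × 2.424e+05 s = 2.909e+05 m = 290.9 km.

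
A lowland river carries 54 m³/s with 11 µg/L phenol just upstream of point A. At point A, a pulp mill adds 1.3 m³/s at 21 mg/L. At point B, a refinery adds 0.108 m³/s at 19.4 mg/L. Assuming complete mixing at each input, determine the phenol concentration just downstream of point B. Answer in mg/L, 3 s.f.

0.541 mg/L

11 µg/L = 0.011 mg/L.
After input A: C = (54·0.011 + 1.3·21) / 55.3 = 0.5044 mg/L.
After input B: C = (55.3·0.5044 + 0.108·19.4) / 55.41 = 0.5412 mg/L.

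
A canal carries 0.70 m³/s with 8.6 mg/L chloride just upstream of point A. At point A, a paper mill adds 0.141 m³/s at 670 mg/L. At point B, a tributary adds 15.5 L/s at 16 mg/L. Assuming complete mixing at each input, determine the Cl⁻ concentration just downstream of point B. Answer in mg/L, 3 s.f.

118 mg/L

After input A: C = (0.7·8.6 + 0.141·670) / 0.841 = 119.5 mg/L.
15.5 L/s = 0.0155 m³/s.
After input B: C = (0.841·119.5 + 0.0155·16) / 0.8565 = 117.6 mg/L.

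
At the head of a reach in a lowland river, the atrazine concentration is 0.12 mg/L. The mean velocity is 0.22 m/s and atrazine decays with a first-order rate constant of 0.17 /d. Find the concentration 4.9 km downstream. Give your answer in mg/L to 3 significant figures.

0.115 mg/L

Travel time t = 4.9 km / 0.22 m/s = 4900/0.22 = 2.227e+04 s = 0.2578 d.
First-order decay: C = 0.12·exp(−0.17·0.2578) = 0.12·0.9571 = 0.1149 mg/L.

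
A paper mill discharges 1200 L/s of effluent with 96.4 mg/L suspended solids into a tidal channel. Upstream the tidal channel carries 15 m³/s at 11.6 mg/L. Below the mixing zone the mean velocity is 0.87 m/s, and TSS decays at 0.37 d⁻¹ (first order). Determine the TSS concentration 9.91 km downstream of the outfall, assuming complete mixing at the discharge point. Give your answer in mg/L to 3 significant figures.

1200 L/s = 1.2 m³/s.
After complete mixing, C₀ = (1.2·96.4 + 15·11.6) / 16.2 = 17.88 mg/L.
Travel time t = 9910 m / 0.87 m/s = 1.139e+04 s = 0.1318 d.
C = 17.88·exp(−0.37·0.1318) = 17.88·0.9524 = 17.03 mg/L.

17.0 mg/L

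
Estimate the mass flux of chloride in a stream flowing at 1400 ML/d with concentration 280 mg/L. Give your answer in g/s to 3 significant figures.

4540 g/s

1400 ML/d = 16.2 m³/s.
Mass flux = Q·C = 16.2 m³/s × 280 g/m³ = 4537 g/s.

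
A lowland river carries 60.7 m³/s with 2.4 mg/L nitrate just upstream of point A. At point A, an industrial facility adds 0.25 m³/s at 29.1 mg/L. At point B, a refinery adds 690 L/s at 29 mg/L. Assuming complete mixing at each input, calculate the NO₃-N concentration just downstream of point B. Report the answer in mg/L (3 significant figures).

2.81 mg/L

After input A: C = (60.7·2.4 + 0.25·29.1) / 60.95 = 2.51 mg/L.
690 L/s = 0.69 m³/s.
After input B: C = (60.95·2.51 + 0.69·29) / 61.64 = 2.806 mg/L.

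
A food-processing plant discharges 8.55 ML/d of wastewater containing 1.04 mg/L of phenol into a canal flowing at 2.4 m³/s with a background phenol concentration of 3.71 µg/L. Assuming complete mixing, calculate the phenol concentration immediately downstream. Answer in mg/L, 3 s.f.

8.55 ML/d = 0.09896 m³/s.
3.71 µg/L = 0.00371 mg/L.
Conservation of mass across the mixing zone: C = (0.09896·1.04 + 2.4·0.00371) / (0.09896 + 2.4) = 0.1118/2.499 = 0.04475 mg/L.

0.0447 mg/L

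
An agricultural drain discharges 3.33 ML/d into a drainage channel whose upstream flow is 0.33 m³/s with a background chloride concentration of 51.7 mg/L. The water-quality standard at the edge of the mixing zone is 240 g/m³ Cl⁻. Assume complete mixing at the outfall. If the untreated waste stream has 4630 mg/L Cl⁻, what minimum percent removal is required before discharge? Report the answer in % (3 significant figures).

3.33 ML/d = 0.03854 m³/s.
Mass balance: 240·0.3685 = 0.03854·Cₑ + 0.33·51.7.
Cₑ = (88.45 − 17.06) / 0.03854 = 1852 mg/L.
Required removal = 1 − 1852/4630 = 59.99 %.

60.0 %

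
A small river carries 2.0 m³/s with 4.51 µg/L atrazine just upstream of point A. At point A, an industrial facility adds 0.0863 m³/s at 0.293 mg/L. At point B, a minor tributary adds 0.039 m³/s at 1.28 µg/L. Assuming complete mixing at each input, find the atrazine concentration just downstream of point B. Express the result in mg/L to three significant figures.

4.51 µg/L = 0.00451 mg/L.
After input A: C = (2·0.00451 + 0.0863·0.293) / 2.086 = 0.01644 mg/L.
1.28 µg/L = 0.00128 mg/L.
After input B: C = (2.086·0.01644 + 0.039·0.00128) / 2.125 = 0.01617 mg/L.

0.0162 mg/L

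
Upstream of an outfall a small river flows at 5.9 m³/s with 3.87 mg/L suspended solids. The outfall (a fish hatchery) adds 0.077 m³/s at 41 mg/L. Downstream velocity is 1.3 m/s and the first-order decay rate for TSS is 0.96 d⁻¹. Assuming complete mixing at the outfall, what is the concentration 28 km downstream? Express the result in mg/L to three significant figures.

After complete mixing, C₀ = (0.077·41 + 5.9·3.87) / 5.977 = 4.348 mg/L.
Travel time t = 2.8e+04 m / 1.3 m/s = 2.154e+04 s = 0.2493 d.
C = 4.348·exp(−0.96·0.2493) = 4.348·0.7872 = 3.423 mg/L.

3.42 mg/L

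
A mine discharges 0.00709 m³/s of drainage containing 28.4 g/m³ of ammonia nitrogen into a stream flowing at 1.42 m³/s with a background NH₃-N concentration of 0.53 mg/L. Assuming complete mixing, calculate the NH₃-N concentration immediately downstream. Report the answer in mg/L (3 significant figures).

Conservation of mass across the mixing zone: C = (0.00709·28.4 + 1.42·0.53) / (0.00709 + 1.42) = 0.954/1.427 = 0.6685 mg/L.

0.668 mg/L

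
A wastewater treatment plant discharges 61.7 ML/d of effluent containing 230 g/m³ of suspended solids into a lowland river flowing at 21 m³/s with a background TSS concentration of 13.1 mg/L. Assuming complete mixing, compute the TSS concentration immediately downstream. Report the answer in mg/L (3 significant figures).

20.2 mg/L

61.7 ML/d = 0.7141 m³/s.
By mass balance at complete mixing, C = (0.7141·230 + 21·13.1) / (0.7141 + 21) = 439.3/21.71 = 20.23 mg/L.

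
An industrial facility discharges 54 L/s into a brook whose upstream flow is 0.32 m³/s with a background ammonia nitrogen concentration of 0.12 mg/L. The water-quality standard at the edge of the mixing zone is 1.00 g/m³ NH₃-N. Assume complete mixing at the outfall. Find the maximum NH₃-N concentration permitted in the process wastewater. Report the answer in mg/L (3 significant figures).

6.21 mg/L

54 L/s = 0.054 m³/s.
Mass balance: 1·0.374 = 0.054·Cₑ + 0.32·0.12.
Cₑ = (0.374 − 0.0384) / 0.054 = 6.215 mg/L.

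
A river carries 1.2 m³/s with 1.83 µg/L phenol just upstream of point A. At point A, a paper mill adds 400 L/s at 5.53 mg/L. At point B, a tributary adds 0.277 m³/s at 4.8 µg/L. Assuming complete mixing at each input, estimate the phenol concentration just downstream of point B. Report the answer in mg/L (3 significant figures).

1.18 mg/L

1.83 µg/L = 0.00183 mg/L.
400 L/s = 0.4 m³/s.
After input A: C = (1.2·0.00183 + 0.4·5.53) / 1.6 = 1.384 mg/L.
4.8 µg/L = 0.0048 mg/L.
After input B: C = (1.6·1.384 + 0.277·0.0048) / 1.877 = 1.18 mg/L.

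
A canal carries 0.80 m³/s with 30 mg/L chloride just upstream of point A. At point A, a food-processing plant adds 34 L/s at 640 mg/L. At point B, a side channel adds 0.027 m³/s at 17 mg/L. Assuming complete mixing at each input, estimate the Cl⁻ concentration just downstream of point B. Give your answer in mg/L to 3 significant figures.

34 L/s = 0.034 m³/s.
After input A: C = (0.8·30 + 0.034·640) / 0.834 = 54.87 mg/L.
After input B: C = (0.834·54.87 + 0.027·17) / 0.861 = 53.68 mg/L.

53.7 mg/L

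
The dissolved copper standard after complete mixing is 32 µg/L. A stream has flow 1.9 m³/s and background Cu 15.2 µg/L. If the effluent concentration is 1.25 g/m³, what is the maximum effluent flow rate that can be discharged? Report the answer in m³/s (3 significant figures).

0.0262 m³/s

15.2 µg/L = 0.0152 mg/L.
32 µg/L = 0.032 mg/L.
Mass balance at complete mixing: C_std·(Q_w + Q_r) = Q_w·C_e + Q_r·C_b.
Rearranging, Q_w = Q_r·(C_std − C_b)/(C_e − C_std) = 1.9·(0.032 − 0.0152) / (1.25 − 0.032) = 0.02621 m³/s.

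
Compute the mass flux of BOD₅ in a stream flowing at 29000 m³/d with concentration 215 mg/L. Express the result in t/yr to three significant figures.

29000 m³/d = 0.3356 m³/s.
Mass flux = Q·C = 0.3356 m³/s × 215 g/m³ = 72.16 g/s.
= 72.16 g/s × 31.56 = 2277 t/yr.

2280 t/yr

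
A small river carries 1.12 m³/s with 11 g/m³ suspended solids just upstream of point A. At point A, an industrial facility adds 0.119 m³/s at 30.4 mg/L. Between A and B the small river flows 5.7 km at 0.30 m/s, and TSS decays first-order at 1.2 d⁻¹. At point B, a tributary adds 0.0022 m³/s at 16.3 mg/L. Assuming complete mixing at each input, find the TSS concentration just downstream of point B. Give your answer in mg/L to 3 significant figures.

9.89 mg/L

After input A: C = (1.12·11 + 0.119·30.4) / 1.239 = 12.86 mg/L.
Over the 5.7 km reach to input B (t = 1.9e+04 s = 0.2199 d), decay gives C = 12.86·exp(−1.2·0.2199) = 9.88 mg/L.
After input B: C = (1.239·9.88 + 0.0022·16.3) / 1.241 = 9.891 mg/L.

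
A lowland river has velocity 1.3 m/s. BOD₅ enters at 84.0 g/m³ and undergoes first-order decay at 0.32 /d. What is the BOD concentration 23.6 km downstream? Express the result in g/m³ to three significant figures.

78.5 g/m³

Travel time t = 23.6 km / 1.3 m/s = 2.36e+04/1.3 = 1.815e+04 s = 0.2101 d.
First-order decay: C = 84.0·exp(−0.32·0.2101) = 84.0·0.935 = 78.54 g/m³.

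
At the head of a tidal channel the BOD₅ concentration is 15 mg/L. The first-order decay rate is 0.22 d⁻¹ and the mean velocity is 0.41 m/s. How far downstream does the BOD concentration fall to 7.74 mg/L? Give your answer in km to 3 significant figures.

107 km

From C = C₀·e^(−kt), t = ln(C₀/C)/k = ln(15/7.74)/0.22 = 0.6616/0.22 = 3.007 d.
Distance = v·t = 0.41 m/s × 2.598e+05 s = 1.065e+05 m = 106.5 km.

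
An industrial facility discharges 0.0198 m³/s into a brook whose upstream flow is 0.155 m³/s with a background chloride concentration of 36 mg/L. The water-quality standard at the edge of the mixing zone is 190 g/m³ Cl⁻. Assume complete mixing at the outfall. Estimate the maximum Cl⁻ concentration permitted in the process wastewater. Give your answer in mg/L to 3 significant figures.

Mass balance: 190·0.1748 = 0.0198·Cₑ + 0.155·36.
Cₑ = (33.21 − 5.58) / 0.0198 = 1396 mg/L.

1400 mg/L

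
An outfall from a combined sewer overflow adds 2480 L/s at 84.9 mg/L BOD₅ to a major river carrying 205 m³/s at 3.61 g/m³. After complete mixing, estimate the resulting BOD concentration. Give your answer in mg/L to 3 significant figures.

4.58 mg/L

2480 L/s = 2.48 m³/s.
By mass balance at complete mixing, C = (2.48·84.9 + 205·3.61) / (2.48 + 205) = 950.6/207.5 = 4.582 mg/L.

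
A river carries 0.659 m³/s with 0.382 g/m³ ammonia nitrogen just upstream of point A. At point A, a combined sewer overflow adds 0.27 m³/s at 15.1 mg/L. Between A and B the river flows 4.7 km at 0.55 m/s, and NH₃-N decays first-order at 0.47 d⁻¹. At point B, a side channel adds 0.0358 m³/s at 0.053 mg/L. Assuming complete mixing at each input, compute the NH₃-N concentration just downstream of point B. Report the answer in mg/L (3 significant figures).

After input A: C = (0.659·0.382 + 0.27·15.1) / 0.929 = 4.66 mg/L.
Over the 4.7 km reach to input B (t = 8545 s = 0.09891 d), decay gives C = 4.66·exp(−0.47·0.09891) = 4.448 mg/L.
After input B: C = (0.929·4.448 + 0.0358·0.053) / 0.9648 = 4.285 mg/L.

4.28 mg/L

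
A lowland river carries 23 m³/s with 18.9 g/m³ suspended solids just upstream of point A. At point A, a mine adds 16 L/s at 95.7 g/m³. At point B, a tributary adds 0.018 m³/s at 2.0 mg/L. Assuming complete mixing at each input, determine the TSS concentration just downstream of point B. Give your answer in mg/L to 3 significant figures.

18.9 mg/L

16 L/s = 0.016 m³/s.
After input A: C = (23·18.9 + 0.016·95.7) / 23.02 = 18.95 mg/L.
After input B: C = (23.02·18.95 + 0.018·2) / 23.03 = 18.94 mg/L.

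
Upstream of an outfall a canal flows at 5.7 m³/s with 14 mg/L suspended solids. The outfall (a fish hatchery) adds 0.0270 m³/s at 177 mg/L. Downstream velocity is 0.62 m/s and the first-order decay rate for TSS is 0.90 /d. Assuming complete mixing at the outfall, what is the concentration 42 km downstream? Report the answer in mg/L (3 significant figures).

After complete mixing, C₀ = (0.027·177 + 5.7·14) / 5.727 = 14.77 mg/L.
Travel time t = 4.2e+04 m / 0.62 m/s = 6.774e+04 s = 0.7841 d.
C = 14.77·exp(−0.90·0.7841) = 14.77·0.4938 = 7.293 mg/L.

7.29 mg/L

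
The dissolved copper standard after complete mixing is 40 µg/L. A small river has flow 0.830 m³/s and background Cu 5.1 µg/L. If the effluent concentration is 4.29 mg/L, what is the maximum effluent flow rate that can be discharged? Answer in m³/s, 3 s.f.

0.00682 m³/s

5.1 µg/L = 0.0051 mg/L.
40 µg/L = 0.04 mg/L.
Mass balance at complete mixing: C_std·(Q_w + Q_r) = Q_w·C_e + Q_r·C_b.
Rearranging, Q_w = Q_r·(C_std − C_b)/(C_e − C_std) = 0.830·(0.04 − 0.0051) / (4.29 − 0.04) = 0.006816 m³/s.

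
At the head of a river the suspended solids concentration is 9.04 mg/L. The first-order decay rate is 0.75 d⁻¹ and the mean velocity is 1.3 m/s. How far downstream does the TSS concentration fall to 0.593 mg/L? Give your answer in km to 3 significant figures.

408 km

From C = C₀·e^(−kt), t = ln(C₀/C)/k = ln(9.04/0.593)/0.75 = 2.724/0.75 = 3.632 d.
Distance = v·t = 1.3 m/s × 3.138e+05 s = 4.08e+05 m = 408 km.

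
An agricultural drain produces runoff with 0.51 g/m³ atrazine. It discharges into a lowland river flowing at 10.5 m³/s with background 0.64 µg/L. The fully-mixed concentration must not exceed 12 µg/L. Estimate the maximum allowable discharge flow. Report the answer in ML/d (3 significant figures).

20.7 ML/d

0.64 µg/L = 0.00064 mg/L.
12 µg/L = 0.012 mg/L.
Mass balance at complete mixing: C_std·(Q_w + Q_r) = Q_w·C_e + Q_r·C_b.
Rearranging, Q_w = Q_r·(C_std − C_b)/(C_e − C_std) = 10.5·(0.012 − 0.00064) / (0.51 − 0.012) = 0.2395 m³/s.
= 20.69 ML/d.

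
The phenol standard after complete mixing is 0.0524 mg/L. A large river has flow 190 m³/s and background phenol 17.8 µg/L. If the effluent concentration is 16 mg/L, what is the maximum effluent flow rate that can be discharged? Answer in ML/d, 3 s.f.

17.8 µg/L = 0.0178 mg/L.
Mass balance at complete mixing: C_std·(Q_w + Q_r) = Q_w·C_e + Q_r·C_b.
Rearranging, Q_w = Q_r·(C_std − C_b)/(C_e − C_std) = 190·(0.0524 − 0.0178) / (16 − 0.0524) = 0.4122 m³/s.
= 35.62 ML/d.

35.6 ML/d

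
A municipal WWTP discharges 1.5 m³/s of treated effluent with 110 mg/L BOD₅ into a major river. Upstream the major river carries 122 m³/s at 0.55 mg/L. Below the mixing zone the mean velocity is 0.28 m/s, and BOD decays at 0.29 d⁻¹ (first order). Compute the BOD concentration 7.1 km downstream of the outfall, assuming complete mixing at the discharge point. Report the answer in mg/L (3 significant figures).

After complete mixing, C₀ = (1.5·110 + 122·0.55) / 123.5 = 1.879 mg/L.
Travel time t = 7100 m / 0.28 m/s = 2.536e+04 s = 0.2935 d.
C = 1.879·exp(−0.29·0.2935) = 1.879·0.9184 = 1.726 mg/L.

1.73 mg/L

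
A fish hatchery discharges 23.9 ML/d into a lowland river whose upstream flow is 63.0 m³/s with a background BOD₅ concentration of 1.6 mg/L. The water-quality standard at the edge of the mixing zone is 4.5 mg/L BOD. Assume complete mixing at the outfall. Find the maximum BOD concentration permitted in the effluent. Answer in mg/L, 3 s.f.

23.9 ML/d = 0.2766 m³/s.
Mass balance: 4.5·63.28 = 0.2766·Cₑ + 63·1.6.
Cₑ = (284.7 − 100.8) / 0.2766 = 665 mg/L.

665 mg/L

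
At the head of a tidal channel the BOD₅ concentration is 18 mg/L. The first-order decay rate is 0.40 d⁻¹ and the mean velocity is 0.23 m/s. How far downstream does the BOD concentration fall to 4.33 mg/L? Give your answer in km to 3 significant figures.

From C = C₀·e^(−kt), t = ln(C₀/C)/k = ln(18/4.33)/0.40 = 1.425/0.40 = 3.562 d.
Distance = v·t = 0.23 m/s × 3.078e+05 s = 7.078e+04 m = 70.78 km.

70.8 km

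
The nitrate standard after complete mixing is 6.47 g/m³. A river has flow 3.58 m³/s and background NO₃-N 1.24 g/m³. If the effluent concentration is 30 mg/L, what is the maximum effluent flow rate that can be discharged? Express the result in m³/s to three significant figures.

Mass balance at complete mixing: C_std·(Q_w + Q_r) = Q_w·C_e + Q_r·C_b.
Rearranging, Q_w = Q_r·(C_std − C_b)/(C_e − C_std) = 3.58·(6.47 − 1.24) / (30 − 6.47) = 0.7957 m³/s.

0.796 m³/s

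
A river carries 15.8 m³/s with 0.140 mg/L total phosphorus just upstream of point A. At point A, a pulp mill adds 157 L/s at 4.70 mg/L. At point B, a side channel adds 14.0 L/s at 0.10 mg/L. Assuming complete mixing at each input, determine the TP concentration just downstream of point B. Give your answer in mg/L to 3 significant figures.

157 L/s = 0.157 m³/s.
After input A: C = (15.8·0.14 + 0.157·4.7) / 15.96 = 0.1849 mg/L.
14.0 L/s = 0.014 m³/s.
After input B: C = (15.96·0.1849 + 0.014·0.1) / 15.97 = 0.1848 mg/L.

0.185 mg/L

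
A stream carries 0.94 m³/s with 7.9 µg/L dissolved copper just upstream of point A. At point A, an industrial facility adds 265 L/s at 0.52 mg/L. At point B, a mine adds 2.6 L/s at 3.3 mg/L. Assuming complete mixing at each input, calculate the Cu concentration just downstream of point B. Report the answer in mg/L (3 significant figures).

0.127 mg/L

7.9 µg/L = 0.0079 mg/L.
265 L/s = 0.265 m³/s.
After input A: C = (0.94·0.0079 + 0.265·0.52) / 1.205 = 0.1205 mg/L.
2.6 L/s = 0.0026 m³/s.
After input B: C = (1.205·0.1205 + 0.0026·3.3) / 1.208 = 0.1274 mg/L.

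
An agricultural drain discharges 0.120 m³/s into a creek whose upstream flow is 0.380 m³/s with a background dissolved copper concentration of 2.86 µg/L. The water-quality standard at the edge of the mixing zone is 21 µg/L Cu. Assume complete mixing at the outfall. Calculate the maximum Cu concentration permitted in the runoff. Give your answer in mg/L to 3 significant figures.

2.86 µg/L = 0.00286 mg/L.
21 µg/L = 0.021 mg/L.
Mass balance: 0.021·0.5 = 0.12·Cₑ + 0.38·0.00286.
Cₑ = (0.0105 − 0.001087) / 0.12 = 0.07844 mg/L.

0.0784 mg/L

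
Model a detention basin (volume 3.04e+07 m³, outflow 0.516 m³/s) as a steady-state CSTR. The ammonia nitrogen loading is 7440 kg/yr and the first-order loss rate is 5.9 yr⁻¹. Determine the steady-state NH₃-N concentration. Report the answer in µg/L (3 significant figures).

38.0 µg/L

Outflow Q = 0.516 m³/s × 3.156e+07 s/yr = 1.628e+07 m³/yr.
Steady-state CSTR mass balance: W = Q·C + k·V·C, so C = W/(Q + kV).
Q + kV = 1.628e+07 + 5.9·3.04e+07 = 1.956e+08 m³/yr.
C = 7440/1.956e+08 = 3.803e-05 kg/m³ = 0.03803 mg/L = 38.03 µg/L.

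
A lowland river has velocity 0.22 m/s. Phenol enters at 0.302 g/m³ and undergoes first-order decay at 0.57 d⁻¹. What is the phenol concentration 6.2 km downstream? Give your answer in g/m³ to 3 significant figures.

0.251 g/m³

Travel time t = 6.2 km / 0.22 m/s = 6200/0.22 = 2.818e+04 s = 0.3262 d.
First-order decay: C = 0.302·exp(−0.57·0.3262) = 0.302·0.8303 = 0.2508 g/m³.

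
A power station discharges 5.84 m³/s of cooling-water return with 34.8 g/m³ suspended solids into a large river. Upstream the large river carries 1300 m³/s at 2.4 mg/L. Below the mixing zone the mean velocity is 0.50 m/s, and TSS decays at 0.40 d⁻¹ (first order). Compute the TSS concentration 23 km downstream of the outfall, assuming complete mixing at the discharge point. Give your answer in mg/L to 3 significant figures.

2.06 mg/L

After complete mixing, C₀ = (5.84·34.8 + 1300·2.4) / 1306 = 2.545 mg/L.
Travel time t = 2.3e+04 m / 0.50 m/s = 4.6e+04 s = 0.5324 d.
C = 2.545·exp(−0.40·0.5324) = 2.545·0.8082 = 2.057 mg/L.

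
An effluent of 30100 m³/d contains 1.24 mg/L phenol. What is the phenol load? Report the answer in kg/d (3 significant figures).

37.3 kg/d

30100 m³/d = 0.3484 m³/s.
Mass flux = Q·C = 0.3484 m³/s × 1.24 g/m³ = 0.432 g/s.
= 0.432 g/s × 86.4 = 37.32 kg/d.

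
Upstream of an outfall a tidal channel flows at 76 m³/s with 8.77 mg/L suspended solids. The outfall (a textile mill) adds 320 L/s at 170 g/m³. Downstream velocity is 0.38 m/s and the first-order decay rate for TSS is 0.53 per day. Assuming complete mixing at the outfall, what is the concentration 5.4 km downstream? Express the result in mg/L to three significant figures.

8.66 mg/L

320 L/s = 0.32 m³/s.
After complete mixing, C₀ = (0.32·170 + 76·8.77) / 76.32 = 9.446 mg/L.
Travel time t = 5400 m / 0.38 m/s = 1.421e+04 s = 0.1645 d.
C = 9.446·exp(−0.53·0.1645) = 9.446·0.9165 = 8.657 mg/L.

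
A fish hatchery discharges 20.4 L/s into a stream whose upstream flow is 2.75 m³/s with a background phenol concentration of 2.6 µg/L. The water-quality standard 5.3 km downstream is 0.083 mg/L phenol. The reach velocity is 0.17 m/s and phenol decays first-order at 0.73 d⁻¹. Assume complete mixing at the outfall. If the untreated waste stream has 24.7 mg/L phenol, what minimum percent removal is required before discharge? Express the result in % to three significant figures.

42.0 %

20.4 L/s = 0.0204 m³/s.
2.6 µg/L = 0.0026 mg/L.
Travel time to the compliance point: t = 5300/0.17 = 3.118e+04 s = 0.3608 d; decay factor exp(−0.73·0.3608) = 0.7684.
So the concentration just after mixing may be at most 0.083/0.7684 = 0.108 mg/L.
Mass balance: 0.108·2.77 = 0.0204·Cₑ + 2.75·0.0026.
Cₑ = (0.2992 − 0.00715) / 0.0204 = 14.32 mg/L.
Required removal = 1 − 14.32/24.7 = 42.03 %.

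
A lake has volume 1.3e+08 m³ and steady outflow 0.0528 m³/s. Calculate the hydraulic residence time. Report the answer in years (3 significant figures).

Q = 0.0528 m³/s × 3.156e+07 s/yr = 1.666e+06 m³/yr.
Hydraulic residence time τ = V/Q = 1.3e+08/1.666e+06 = 78.02 yr.

78.0 yr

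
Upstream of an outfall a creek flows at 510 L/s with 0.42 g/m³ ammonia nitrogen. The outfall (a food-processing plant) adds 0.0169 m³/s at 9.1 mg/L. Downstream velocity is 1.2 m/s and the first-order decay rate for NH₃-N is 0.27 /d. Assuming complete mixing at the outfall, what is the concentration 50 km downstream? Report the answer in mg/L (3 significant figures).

510 L/s = 0.51 m³/s.
After complete mixing, C₀ = (0.0169·9.1 + 0.51·0.42) / 0.5269 = 0.6984 mg/L.
Travel time t = 5e+04 m / 1.2 m/s = 4.167e+04 s = 0.4823 d.
C = 0.6984·exp(−0.27·0.4823) = 0.6984·0.8779 = 0.6131 mg/L.

0.613 mg/L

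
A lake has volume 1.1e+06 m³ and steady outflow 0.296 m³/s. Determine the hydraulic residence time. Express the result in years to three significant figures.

0.118 yr

Q = 0.296 m³/s × 3.156e+07 s/yr = 9.341e+06 m³/yr.
Hydraulic residence time τ = V/Q = 1.1e+06/9.341e+06 = 0.1178 yr.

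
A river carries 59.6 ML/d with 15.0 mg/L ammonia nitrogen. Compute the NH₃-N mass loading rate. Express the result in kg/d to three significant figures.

59.6 ML/d = 0.6898 m³/s.
Mass flux = Q·C = 0.6898 m³/s × 15 g/m³ = 10.35 g/s.
= 10.35 g/s × 86.4 = 894 kg/d.

894 kg/d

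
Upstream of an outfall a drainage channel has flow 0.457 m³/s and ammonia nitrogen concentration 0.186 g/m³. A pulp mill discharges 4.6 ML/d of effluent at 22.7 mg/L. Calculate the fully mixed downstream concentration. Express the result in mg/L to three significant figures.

2.54 mg/L

4.6 ML/d = 0.05324 m³/s.
Conservation of mass across the mixing zone: C = (0.05324·22.7 + 0.457·0.186) / (0.05324 + 0.457) = 1.294/0.5102 = 2.535 mg/L.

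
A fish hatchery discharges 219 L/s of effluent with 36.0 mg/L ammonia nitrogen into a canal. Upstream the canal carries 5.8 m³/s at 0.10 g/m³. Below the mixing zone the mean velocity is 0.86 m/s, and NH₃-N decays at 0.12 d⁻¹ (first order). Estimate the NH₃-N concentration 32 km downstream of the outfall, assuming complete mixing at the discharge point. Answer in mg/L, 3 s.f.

219 L/s = 0.219 m³/s.
After complete mixing, C₀ = (0.219·36 + 5.8·0.1) / 6.019 = 1.406 mg/L.
Travel time t = 3.2e+04 m / 0.86 m/s = 3.721e+04 s = 0.4307 d.
C = 1.406·exp(−0.12·0.4307) = 1.406·0.9496 = 1.335 mg/L.

1.34 mg/L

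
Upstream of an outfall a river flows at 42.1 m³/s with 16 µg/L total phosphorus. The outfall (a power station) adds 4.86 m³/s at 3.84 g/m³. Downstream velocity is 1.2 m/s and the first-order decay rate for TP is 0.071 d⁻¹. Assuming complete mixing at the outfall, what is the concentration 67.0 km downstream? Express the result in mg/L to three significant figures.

0.393 mg/L

16 µg/L = 0.016 mg/L.
After complete mixing, C₀ = (4.86·3.84 + 42.1·0.016) / 46.96 = 0.4118 mg/L.
Travel time t = 6.7e+04 m / 1.2 m/s = 5.583e+04 s = 0.6462 d.
C = 0.4118·exp(−0.071·0.6462) = 0.4118·0.9552 = 0.3933 mg/L.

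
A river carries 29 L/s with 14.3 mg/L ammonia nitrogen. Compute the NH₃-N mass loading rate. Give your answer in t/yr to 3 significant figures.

13.1 t/yr

29 L/s = 0.029 m³/s.
Mass flux = Q·C = 0.029 m³/s × 14.3 g/m³ = 0.4147 g/s.
= 0.4147 g/s × 31.56 = 13.09 t/yr.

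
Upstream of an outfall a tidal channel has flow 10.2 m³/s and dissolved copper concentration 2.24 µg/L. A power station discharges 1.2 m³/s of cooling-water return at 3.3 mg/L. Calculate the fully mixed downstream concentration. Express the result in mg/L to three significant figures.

0.349 mg/L

2.24 µg/L = 0.00224 mg/L.
By mass balance at complete mixing, C = (1.2·3.3 + 10.2·0.00224) / (1.2 + 10.2) = 3.983/11.4 = 0.3494 mg/L.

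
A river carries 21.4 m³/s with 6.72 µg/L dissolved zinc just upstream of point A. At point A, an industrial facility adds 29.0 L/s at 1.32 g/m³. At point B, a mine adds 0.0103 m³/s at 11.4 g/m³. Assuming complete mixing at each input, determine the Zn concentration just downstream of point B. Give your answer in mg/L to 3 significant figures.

0.0140 mg/L

6.72 µg/L = 0.00672 mg/L.
29.0 L/s = 0.029 m³/s.
After input A: C = (21.4·0.00672 + 0.029·1.32) / 21.43 = 0.008497 mg/L.
After input B: C = (21.43·0.008497 + 0.0103·11.4) / 21.44 = 0.01397 mg/L.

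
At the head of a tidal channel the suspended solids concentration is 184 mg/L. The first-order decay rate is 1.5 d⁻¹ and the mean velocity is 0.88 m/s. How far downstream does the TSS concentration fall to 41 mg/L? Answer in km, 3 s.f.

76.1 km

From C = C₀·e^(−kt), t = ln(C₀/C)/k = ln(184/41)/1.5 = 1.501/1.5 = 1.001 d.
Distance = v·t = 0.88 m/s × 8.648e+04 s = 7.61e+04 m = 76.1 km.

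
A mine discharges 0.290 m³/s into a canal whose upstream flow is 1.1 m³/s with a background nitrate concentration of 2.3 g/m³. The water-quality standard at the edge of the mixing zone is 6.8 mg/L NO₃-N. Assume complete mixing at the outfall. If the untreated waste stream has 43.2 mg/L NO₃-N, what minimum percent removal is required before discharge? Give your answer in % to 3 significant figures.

44.7 %

Mass balance: 6.8·1.39 = 0.29·Cₑ + 1.1·2.3.
Cₑ = (9.452 − 2.53) / 0.29 = 23.87 mg/L.
Required removal = 1 − 23.87/43.2 = 44.75 %.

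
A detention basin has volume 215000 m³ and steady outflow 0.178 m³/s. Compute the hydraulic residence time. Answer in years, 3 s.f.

Q = 0.178 m³/s × 3.156e+07 s/yr = 5.617e+06 m³/yr.
Hydraulic residence time τ = V/Q = 215000/5.617e+06 = 0.03827 yr.

0.0383 yr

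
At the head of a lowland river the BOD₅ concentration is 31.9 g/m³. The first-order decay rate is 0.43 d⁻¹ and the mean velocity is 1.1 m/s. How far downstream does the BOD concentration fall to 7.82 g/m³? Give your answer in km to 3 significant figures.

311 km

From C = C₀·e^(−kt), t = ln(C₀/C)/k = ln(31.9/7.82)/0.43 = 1.406/0.43 = 3.27 d.
Distance = v·t = 1.1 m/s × 2.825e+05 s = 3.107e+05 m = 310.7 km.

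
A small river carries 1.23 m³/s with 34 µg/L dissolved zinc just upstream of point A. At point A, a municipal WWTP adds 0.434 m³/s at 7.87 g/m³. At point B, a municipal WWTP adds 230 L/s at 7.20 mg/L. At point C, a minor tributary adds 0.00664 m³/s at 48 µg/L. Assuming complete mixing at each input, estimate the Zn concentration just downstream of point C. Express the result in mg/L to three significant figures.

2.69 mg/L

34 µg/L = 0.034 mg/L.
After input A: C = (1.23·0.034 + 0.434·7.87) / 1.664 = 2.078 mg/L.
230 L/s = 0.23 m³/s.
After input B: C = (1.664·2.078 + 0.23·7.2) / 1.894 = 2.7 mg/L.
48 µg/L = 0.048 mg/L.
After input C: C = (1.894·2.7 + 0.00664·0.048) / 1.901 = 2.691 mg/L.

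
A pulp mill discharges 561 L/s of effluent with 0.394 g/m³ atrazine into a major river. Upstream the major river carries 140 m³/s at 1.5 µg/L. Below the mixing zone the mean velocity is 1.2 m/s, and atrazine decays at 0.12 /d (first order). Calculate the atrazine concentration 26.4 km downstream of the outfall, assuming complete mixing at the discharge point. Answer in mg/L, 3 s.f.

561 L/s = 0.561 m³/s.
1.5 µg/L = 0.0015 mg/L.
After complete mixing, C₀ = (0.561·0.394 + 140·0.0015) / 140.6 = 0.003067 mg/L.
Travel time t = 2.64e+04 m / 1.2 m/s = 2.2e+04 s = 0.2546 d.
C = 0.003067·exp(−0.12·0.2546) = 0.003067·0.9699 = 0.002974 mg/L.

0.00297 mg/L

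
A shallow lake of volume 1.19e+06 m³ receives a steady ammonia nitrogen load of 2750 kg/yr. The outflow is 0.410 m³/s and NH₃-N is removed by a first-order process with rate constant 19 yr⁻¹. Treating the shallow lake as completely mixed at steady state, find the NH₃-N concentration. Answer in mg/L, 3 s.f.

0.0774 mg/L

Outflow Q = 0.410 m³/s × 3.156e+07 s/yr = 1.294e+07 m³/yr.
Steady-state CSTR mass balance: W = Q·C + k·V·C, so C = W/(Q + kV).
Q + kV = 1.294e+07 + 19·1.19e+06 = 3.555e+07 m³/yr.
C = 2750/3.555e+07 = 7.736e-05 kg/m³ = 0.07736 mg/L.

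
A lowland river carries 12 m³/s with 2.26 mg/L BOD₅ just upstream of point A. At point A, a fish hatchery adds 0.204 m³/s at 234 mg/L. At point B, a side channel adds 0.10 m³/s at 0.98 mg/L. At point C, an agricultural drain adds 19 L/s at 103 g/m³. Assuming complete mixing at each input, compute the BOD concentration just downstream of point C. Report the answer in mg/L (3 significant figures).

6.24 mg/L

After input A: C = (12·2.26 + 0.204·234) / 12.2 = 6.134 mg/L.
After input B: C = (12.2·6.134 + 0.1·0.98) / 12.3 = 6.092 mg/L.
19 L/s = 0.019 m³/s.
After input C: C = (12.3·6.092 + 0.019·103) / 12.32 = 6.241 mg/L.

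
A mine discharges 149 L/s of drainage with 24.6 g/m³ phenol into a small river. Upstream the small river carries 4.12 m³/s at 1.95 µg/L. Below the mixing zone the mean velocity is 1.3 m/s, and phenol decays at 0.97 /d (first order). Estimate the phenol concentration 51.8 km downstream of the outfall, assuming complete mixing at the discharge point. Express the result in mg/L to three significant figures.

149 L/s = 0.149 m³/s.
1.95 µg/L = 0.00195 mg/L.
After complete mixing, C₀ = (0.149·24.6 + 4.12·0.00195) / 4.269 = 0.8605 mg/L.
Travel time t = 5.18e+04 m / 1.3 m/s = 3.985e+04 s = 0.4612 d.
C = 0.8605·exp(−0.97·0.4612) = 0.8605·0.6393 = 0.5501 mg/L.

0.550 mg/L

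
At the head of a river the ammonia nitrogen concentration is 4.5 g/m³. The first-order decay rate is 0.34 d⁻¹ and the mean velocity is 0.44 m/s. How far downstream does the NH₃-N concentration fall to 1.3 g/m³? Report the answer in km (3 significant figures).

139 km

From C = C₀·e^(−kt), t = ln(C₀/C)/k = ln(4.5/1.3)/0.34 = 1.242/0.34 = 3.652 d.
Distance = v·t = 0.44 m/s × 3.155e+05 s = 1.388e+05 m = 138.8 km.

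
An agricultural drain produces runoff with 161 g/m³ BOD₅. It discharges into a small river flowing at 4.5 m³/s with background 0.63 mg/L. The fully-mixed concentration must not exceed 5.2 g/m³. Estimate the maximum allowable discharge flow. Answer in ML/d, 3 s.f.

11.4 ML/d

Mass balance at complete mixing: C_std·(Q_w + Q_r) = Q_w·C_e + Q_r·C_b.
Rearranging, Q_w = Q_r·(C_std − C_b)/(C_e − C_std) = 4.5·(5.2 − 0.63) / (161 − 5.2) = 0.132 m³/s.
= 11.4 ML/d.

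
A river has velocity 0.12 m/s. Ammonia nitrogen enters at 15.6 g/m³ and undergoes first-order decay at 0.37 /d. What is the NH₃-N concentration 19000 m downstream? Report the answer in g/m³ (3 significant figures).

7.92 g/m³

Travel time t = 19000 m / 0.12 m/s = 1.9e+04/0.12 = 1.583e+05 s = 1.833 d.
First-order decay: C = 15.6·exp(−0.37·1.833) = 15.6·0.5076 = 7.919 g/m³.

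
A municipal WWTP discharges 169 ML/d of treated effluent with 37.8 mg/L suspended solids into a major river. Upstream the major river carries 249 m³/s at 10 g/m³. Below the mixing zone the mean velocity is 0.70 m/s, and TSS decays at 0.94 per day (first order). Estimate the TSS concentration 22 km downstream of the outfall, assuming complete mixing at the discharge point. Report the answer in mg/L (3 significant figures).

169 ML/d = 1.956 m³/s.
After complete mixing, C₀ = (1.956·37.8 + 249·10) / 251 = 10.22 mg/L.
Travel time t = 2.2e+04 m / 0.70 m/s = 3.143e+04 s = 0.3638 d.
C = 10.22·exp(−0.94·0.3638) = 10.22·0.7104 = 7.258 mg/L.

7.26 mg/L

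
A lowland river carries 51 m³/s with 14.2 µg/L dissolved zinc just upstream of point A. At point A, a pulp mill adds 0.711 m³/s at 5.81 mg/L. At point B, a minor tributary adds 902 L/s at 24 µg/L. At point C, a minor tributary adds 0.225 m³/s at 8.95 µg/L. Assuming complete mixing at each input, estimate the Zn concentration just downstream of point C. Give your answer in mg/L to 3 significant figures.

14.2 µg/L = 0.0142 mg/L.
After input A: C = (51·0.0142 + 0.711·5.81) / 51.71 = 0.09389 mg/L.
902 L/s = 0.902 m³/s.
24 µg/L = 0.024 mg/L.
After input B: C = (51.71·0.09389 + 0.902·0.024) / 52.61 = 0.09269 mg/L.
8.95 µg/L = 0.00895 mg/L.
After input C: C = (52.61·0.09269 + 0.225·0.00895) / 52.84 = 0.09233 mg/L.

0.0923 mg/L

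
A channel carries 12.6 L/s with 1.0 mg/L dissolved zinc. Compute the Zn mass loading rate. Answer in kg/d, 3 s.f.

12.6 L/s = 0.0126 m³/s.
Mass flux = Q·C = 0.0126 m³/s × 1 g/m³ = 0.0126 g/s.
= 0.0126 g/s × 86.4 = 1.089 kg/d.

1.09 kg/d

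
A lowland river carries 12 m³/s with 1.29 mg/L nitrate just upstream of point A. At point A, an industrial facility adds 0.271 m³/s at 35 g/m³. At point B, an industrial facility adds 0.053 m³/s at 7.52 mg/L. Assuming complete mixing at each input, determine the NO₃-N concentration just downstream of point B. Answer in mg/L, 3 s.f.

2.06 mg/L

After input A: C = (12·1.29 + 0.271·35) / 12.27 = 2.034 mg/L.
After input B: C = (12.27·2.034 + 0.053·7.52) / 12.32 = 2.058 mg/L.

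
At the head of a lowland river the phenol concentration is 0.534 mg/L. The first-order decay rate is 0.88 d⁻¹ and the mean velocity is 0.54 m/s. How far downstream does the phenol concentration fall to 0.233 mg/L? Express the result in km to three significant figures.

44.0 km

From C = C₀·e^(−kt), t = ln(C₀/C)/k = ln(0.534/0.233)/0.88 = 0.8294/0.88 = 0.9425 d.
Distance = v·t = 0.54 m/s × 8.143e+04 s = 4.397e+04 m = 43.97 km.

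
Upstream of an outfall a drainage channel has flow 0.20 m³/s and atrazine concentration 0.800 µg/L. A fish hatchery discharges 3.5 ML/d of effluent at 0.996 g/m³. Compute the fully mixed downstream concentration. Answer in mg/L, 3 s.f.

0.168 mg/L

3.5 ML/d = 0.04051 m³/s.
0.800 µg/L = 0.0008 mg/L.
By mass balance at complete mixing, C = (0.04051·0.996 + 0.2·0.0008) / (0.04051 + 0.2) = 0.04051/0.2405 = 0.1684 mg/L.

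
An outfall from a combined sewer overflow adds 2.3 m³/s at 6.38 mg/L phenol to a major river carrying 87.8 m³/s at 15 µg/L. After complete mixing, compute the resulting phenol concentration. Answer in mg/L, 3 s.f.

15 µg/L = 0.015 mg/L.
Flow-weighted mixing gives C = (2.3·6.38 + 87.8·0.015) / (2.3 + 87.8) = 15.99/90.1 = 0.1775 mg/L.

0.177 mg/L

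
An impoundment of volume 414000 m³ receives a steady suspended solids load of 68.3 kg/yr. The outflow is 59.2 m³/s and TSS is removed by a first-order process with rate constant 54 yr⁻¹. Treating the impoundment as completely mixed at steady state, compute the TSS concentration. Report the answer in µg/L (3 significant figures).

0.0361 µg/L

Outflow Q = 59.2 m³/s × 3.156e+07 s/yr = 1.868e+09 m³/yr.
Steady-state CSTR mass balance: W = Q·C + k·V·C, so C = W/(Q + kV).
Q + kV = 1.868e+09 + 54·414000 = 1.891e+09 m³/yr.
C = 68.3/1.891e+09 = 3.613e-08 kg/m³ = 3.613e-05 mg/L = 0.03613 µg/L.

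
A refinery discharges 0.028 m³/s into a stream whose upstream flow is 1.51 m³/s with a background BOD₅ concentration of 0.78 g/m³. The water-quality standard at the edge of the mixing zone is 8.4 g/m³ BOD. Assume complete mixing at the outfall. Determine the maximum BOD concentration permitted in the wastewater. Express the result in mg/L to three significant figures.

Mass balance: 8.4·1.538 = 0.028·Cₑ + 1.51·0.78.
Cₑ = (12.92 − 1.178) / 0.028 = 419.3 mg/L.

419 mg/L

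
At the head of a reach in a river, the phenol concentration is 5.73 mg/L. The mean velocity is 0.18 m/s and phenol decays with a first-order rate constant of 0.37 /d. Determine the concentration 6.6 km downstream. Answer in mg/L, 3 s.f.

Travel time t = 6.6 km / 0.18 m/s = 6600/0.18 = 3.667e+04 s = 0.4244 d.
First-order decay: C = 5.73·exp(−0.37·0.4244) = 5.73·0.8547 = 4.897 mg/L.

4.90 mg/L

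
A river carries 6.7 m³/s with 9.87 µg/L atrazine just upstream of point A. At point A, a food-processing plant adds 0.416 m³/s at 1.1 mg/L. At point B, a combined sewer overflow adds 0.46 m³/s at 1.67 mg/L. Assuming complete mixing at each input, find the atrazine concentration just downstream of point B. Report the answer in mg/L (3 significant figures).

0.171 mg/L

9.87 µg/L = 0.00987 mg/L.
After input A: C = (6.7·0.00987 + 0.416·1.1) / 7.116 = 0.0736 mg/L.
After input B: C = (7.116·0.0736 + 0.46·1.67) / 7.576 = 0.1705 mg/L.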